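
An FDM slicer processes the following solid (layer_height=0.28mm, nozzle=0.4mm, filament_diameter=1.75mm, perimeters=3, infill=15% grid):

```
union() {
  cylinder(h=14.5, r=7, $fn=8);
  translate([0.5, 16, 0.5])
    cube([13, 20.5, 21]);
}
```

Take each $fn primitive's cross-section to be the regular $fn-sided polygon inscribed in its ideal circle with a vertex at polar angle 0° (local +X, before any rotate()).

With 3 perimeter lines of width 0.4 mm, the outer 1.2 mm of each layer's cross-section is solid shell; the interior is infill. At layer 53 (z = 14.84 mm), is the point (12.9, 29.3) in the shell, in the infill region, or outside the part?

shell

At z = 14.84 mm: the cylinder is not intersected at this z (z outside [0, 14.5]); the cube at (0.5, 16) is present — its section is the full 13×20.5 rectangle; Combining (union): only the 13×20.5 cube at (0.5, 16) is present, so the union is just that shape — 1 connected region. Overall, the cross-section is a single solid region. The nearest boundary edge runs (13.50, 16.00)→(13.50, 36.50); distance from the point to it = 0.60 mm. The point is inside the cross-section, 0.60 mm from the nearest boundary — within the 1.2 mm shell band (3 × 0.4).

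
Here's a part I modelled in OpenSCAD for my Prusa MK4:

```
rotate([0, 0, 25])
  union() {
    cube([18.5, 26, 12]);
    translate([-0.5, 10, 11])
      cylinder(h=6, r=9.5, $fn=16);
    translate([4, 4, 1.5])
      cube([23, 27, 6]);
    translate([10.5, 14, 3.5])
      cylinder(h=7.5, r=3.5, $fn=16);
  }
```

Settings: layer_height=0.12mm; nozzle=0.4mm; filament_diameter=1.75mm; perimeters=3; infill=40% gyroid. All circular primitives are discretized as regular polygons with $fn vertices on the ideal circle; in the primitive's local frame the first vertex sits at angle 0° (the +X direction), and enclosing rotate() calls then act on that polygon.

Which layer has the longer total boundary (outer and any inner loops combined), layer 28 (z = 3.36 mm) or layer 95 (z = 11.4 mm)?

Layer 28 (z = 3.36): the cube (footprint 18.5×26) is included at this height (perimeter 89.00 mm); the cylinder at (-0.5, 10) does not reach this height (z outside [11, 17]); the 23×27 cube at (4, 4) contributes its full rectangle (perimeter 100.00 mm); the cylinder at (10.5, 14) is not intersected at this z (z outside [3.5, 11]); Merging all regions: the regions partially overlap (shared area 319.00 mm²), so the edge portions inside another operand are dropped and the merged outline is re-measured after clipping — boundary = 116.00 mm; (whole slice rotated 25° about Z — lengths, areas and connectivity unchanged). So its perimeter = 116.00 mm. Layer 95 (z = 11.4): the cube is present — its section is the full 18.5×26 rectangle (perimeter 89.00 mm); the r=9.5 cylinder at (-0.5, 10) contributes a regular 16-gon of circumradius 9.5 (perimeter = 2·16·9.500·sin(180°/16) = 59.31 mm); the cube at (4, 4) is not intersected at this z (z outside [1.5, 7.5]); the cylinder at (10.5, 14) is absent (z outside [3.5, 11]); Taking the union: the regions partially overlap (shared area 128.70 mm²), so the edge portions inside another operand are dropped and the merged outline is re-measured after clipping — boundary = 100.87 mm; (whole slice rotated 25° about Z — lengths, areas and connectivity unchanged). So its perimeter = 100.87 mm. Layer 28 is larger (116.00 vs 100.87 mm).

layer 28 (z = 3.36 mm)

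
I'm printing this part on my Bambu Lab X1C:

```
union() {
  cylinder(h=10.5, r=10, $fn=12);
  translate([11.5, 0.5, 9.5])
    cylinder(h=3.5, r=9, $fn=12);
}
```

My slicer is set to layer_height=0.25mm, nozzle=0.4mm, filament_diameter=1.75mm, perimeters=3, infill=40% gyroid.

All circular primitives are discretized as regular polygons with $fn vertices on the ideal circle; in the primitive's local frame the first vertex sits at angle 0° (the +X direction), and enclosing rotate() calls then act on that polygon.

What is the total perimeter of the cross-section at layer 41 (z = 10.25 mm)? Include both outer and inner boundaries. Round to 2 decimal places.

84.34 mm

At z = 10.25 mm: the r=10 cylinder gives a regular 12-gon of circumradius 10 (constant along its height) (perimeter = 2·12·10.000·sin(180°/12) = 62.12 mm); the r=9 cylinder at (11.5, 0.5) contributes a regular 12-gon of circumradius 9 (perimeter = 2·12·9.000·sin(180°/12) = 55.90 mm); Combining (union): the regions partially overlap (shared area 71.22 mm²), so the edge portions inside another operand are dropped and the merged outline is re-measured after clipping — boundary = 84.34 mm. Overall, the cross-section is a single solid region. Total boundary length (outer) = 84.34 mm.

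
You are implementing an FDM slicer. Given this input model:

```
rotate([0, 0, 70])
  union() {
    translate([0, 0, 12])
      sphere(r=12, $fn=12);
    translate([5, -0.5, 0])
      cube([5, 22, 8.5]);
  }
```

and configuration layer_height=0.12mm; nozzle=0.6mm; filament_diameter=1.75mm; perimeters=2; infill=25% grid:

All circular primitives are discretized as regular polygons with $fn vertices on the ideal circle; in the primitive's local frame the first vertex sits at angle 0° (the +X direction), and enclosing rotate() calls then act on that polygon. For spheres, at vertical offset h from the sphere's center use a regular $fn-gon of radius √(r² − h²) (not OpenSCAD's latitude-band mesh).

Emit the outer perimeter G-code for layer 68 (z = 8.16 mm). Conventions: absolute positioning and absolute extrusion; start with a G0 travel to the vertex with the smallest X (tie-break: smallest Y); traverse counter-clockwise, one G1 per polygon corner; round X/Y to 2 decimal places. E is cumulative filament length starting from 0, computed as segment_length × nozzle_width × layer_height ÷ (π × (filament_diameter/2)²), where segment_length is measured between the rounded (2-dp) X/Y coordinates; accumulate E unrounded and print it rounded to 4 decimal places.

At z = 8.16 mm: the r=12 sphere contributes a regular 12-gon of circumradius √(12²−3.84²) = 11.369; the cube at (5, -0.5) (footprint 5×22) is included at this height; Taking the union: the regions partially overlap (shared area 42.45 mm²), so overlapping operands fuse into one piece — 1 connected region; (whole slice rotated 70° about Z — lengths, areas and connectivity unchanged). The outline is a single polygon with 14 vertices. Extrusion per mm of travel: 0.6 × 0.12 / (π × 0.875²) = 0.029934. Accumulating E over each segment gives final E = 2.8826.

G0 X-18.49 Y12.05 Z8.16
G1 X-7.71 Y8.13 E0.3434
G1 X-10.68 Y3.89 E0.4983
G1 X-11.20 Y-1.97 E0.6744
G1 X-8.71 Y-7.31 E0.8508
G1 X-3.89 Y-10.68 E1.0268
G1 X1.97 Y-11.20 E1.2030
G1 X7.31 Y-8.71 E1.3793
G1 X10.68 Y-3.89 E1.5554
G1 X11.20 Y1.97 E1.7315
G1 X8.71 Y7.31 E1.9078
G1 X3.89 Y10.68 E2.0839
G1 X-1.38 Y11.14 E2.2423
G1 X-16.78 Y16.75 E2.7329
G1 X-18.49 Y12.05 E2.8826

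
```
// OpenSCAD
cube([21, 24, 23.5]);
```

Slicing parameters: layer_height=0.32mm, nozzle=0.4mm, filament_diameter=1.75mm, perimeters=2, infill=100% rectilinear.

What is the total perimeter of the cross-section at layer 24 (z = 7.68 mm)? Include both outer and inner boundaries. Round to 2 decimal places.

At z = 7.68 mm: the cube is present — its section is the full 21×24 rectangle (perimeter 90.00 mm). Overall, the cross-section is a single solid region. Total boundary length (outer) = 90.00 mm.

90.00 mm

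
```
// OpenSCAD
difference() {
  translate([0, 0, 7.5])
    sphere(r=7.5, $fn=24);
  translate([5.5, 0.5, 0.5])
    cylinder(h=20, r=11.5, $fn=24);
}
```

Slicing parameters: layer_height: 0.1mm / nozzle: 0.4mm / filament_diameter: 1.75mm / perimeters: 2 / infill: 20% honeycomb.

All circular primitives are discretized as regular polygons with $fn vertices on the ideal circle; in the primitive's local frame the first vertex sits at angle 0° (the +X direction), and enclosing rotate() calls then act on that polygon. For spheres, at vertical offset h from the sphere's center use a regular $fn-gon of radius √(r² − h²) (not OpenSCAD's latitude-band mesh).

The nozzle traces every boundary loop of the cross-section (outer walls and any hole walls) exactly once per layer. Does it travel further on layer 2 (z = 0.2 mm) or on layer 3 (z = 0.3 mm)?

Layer 2 (z = 0.2): the r=7.5 sphere contributes a regular 24-gon of circumradius √(7.5²−7.3²) = 1.720 (perimeter = 2·24·1.720·sin(180°/24) = 10.78 mm); the cylinder at (5.5, 0.5) is absent (z outside [0.5, 20.5]); After the difference (first − rest): none of the subtracted shapes is present at this height, so the r=7.5 sphere is unchanged — boundary = 10.78 mm. So its perimeter = 10.78 mm. Layer 3 (z = 0.3): the sphere: section is a regular 24-gon, circumradius = √(r²−h²) = √(7.5²−7.2²) = 2.100 (perimeter = 2·24·2.100·sin(180°/24) = 13.16 mm); the cylinder at (5.5, 0.5) is not intersected at this z (z outside [0.5, 20.5]); Subtracting the remaining from the first: none of the subtracted shapes is present at this height, so the r=7.5 sphere is unchanged — boundary = 13.16 mm. So its perimeter = 13.16 mm. Layer 3 is larger (13.16 vs 10.78 mm).

layer 3 (z = 0.3 mm)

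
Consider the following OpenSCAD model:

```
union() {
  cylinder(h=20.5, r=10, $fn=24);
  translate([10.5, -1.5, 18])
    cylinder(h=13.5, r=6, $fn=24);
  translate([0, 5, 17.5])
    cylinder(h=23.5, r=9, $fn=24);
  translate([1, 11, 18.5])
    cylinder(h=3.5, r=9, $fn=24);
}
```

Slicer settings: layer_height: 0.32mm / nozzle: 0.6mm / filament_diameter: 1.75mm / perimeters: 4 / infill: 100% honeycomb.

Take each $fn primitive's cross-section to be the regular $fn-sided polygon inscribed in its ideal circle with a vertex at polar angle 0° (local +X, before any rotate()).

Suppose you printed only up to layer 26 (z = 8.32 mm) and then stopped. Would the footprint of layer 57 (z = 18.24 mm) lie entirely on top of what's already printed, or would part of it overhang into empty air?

Compare the two slices. At z = 8.32: the r=10 cylinder contributes a regular 24-gon of circumradius 10 (area = (24/2)·10.000²·sin(360°/24) = 310.58 mm²); the cylinder at (10.5, -1.5) does not reach this height (z outside [18, 31.5]); the cylinder at (0, 5) does not reach this height (z outside [17.5, 41]); the cylinder at (1, 11) does not reach this height (z outside [18.5, 22]); Taking the union: only the r=10 cylinder is present, so the union is just that shape — area = 310.58 mm². At z = 18.24: the r=10 cylinder gives a regular 24-gon of circumradius 10 (constant along its height) (area = (24/2)·10.000²·sin(360°/24) = 310.58 mm²); the r=6 cylinder at (10.5, -1.5) contributes a regular 24-gon of circumradius 6 (area = (24/2)·6.000²·sin(360°/24) = 111.81 mm²); the cylinder at (0, 5): section is a regular 24-gon, circumradius r=9 (area = (24/2)·9.000²·sin(360°/24) = 251.57 mm²); the cylinder at (1, 11) is not intersected at this z (z outside [18.5, 22]); Combining (union): the regions partially overlap — summed areas 673.96 mm² minus the doubly-counted overlap 227.06 mm² gives 446.90 mm² — area = 446.90 mm². Checking containment: at z = 18.24 the cross-section extends beyond the z = 8.32 cross-section by about 136.32 mm².

part overhangs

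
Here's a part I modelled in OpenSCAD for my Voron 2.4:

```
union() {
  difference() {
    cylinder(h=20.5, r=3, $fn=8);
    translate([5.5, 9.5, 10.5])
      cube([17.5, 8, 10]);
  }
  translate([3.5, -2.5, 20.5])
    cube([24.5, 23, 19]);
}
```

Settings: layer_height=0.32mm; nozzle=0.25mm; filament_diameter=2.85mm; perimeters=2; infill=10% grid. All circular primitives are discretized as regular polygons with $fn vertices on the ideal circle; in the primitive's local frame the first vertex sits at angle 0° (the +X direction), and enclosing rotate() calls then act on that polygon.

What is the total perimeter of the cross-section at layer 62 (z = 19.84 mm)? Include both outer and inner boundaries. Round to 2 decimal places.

At z = 19.84 mm: the r=3 cylinder gives a regular 8-gon of circumradius 3 (constant along its height) (perimeter = 2·8·3.000·sin(180°/8) = 18.37 mm); the cube at (5.5, 9.5) is present — its section is the full 17.5×8 rectangle (perimeter 51.00 mm); After the difference (first − rest): starting from the r=3 cylinder, the 17.5×8 cube at (5.5, 9.5) misses the remaining region (no effect) — boundary = 18.37 mm; the cube at (3.5, -2.5) is not intersected at this z (z outside [20.5, 39.5]); Combining (union): only the result so far is present, so the union is just that shape — boundary = 18.37 mm. Overall, the cross-section is a single solid region. Total boundary length (outer) = 18.37 mm.

18.37 mm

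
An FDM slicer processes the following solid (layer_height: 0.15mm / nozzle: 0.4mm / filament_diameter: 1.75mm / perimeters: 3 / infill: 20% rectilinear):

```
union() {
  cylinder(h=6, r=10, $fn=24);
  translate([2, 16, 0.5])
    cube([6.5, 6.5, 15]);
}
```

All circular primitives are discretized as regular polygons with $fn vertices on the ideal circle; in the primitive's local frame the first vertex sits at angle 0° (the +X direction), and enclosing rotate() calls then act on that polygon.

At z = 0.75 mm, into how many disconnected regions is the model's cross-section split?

2

At z = 0.75 mm: the r=10 cylinder contributes a regular 24-gon of circumradius 10; the cube at (2, 16) (footprint 6.5×6.5) is included at this height; Combining (union): the 2 present regions are separate (no shared area or edge), so areas and boundary lengths simply add and each stays a separate island — 2 connected regions. The result has 2 disconnected regions.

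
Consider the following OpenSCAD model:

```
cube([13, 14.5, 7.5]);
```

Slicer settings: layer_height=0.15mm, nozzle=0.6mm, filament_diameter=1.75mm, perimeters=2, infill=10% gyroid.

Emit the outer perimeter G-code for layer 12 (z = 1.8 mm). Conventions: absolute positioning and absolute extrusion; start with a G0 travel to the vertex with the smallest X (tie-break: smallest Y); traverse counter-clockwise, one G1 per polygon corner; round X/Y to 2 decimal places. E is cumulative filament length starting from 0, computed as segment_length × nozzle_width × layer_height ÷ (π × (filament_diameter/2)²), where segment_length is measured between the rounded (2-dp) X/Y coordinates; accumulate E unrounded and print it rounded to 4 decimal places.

At z = 1.8 mm: the 13×14.5 cube contributes its full rectangle. The outline is a single polygon with 4 vertices. Extrusion per mm of travel: 0.6 × 0.15 / (π × 0.875²) = 0.037418. Accumulating E over each segment gives final E = 2.0580.

G0 X0.00 Y0.00 Z1.80
G1 X13.00 Y0.00 E0.4864
G1 X13.00 Y14.50 E1.0290
G1 X0.00 Y14.50 E1.5154
G1 X0.00 Y0.00 E2.0580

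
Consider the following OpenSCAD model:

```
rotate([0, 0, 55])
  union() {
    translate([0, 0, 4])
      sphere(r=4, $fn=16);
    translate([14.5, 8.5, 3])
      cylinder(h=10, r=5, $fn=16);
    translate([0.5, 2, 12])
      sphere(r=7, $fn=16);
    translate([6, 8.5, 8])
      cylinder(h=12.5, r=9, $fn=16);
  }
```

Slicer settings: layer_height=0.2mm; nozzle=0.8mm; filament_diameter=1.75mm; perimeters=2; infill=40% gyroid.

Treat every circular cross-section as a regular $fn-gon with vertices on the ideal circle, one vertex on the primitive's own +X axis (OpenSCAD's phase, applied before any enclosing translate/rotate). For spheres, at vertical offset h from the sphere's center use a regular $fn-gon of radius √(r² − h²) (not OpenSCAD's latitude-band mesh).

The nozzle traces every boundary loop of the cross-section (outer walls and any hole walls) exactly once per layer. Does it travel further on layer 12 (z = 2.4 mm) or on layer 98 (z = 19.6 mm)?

layer 98 (z = 19.6 mm)

Layer 12 (z = 2.4): the r=4 sphere slices to a regular 16-gon of circumradius 3.666 (√(r²−h²) with h=1.6 from center) (perimeter = 2·16·3.666·sin(180°/16) = 22.89 mm); the cylinder at (14.5, 8.5) is not intersected at this z (z outside [3, 13]); the sphere at (0.5, 2) does not reach this height (|z−center|=9.600 > r=7); the cylinder at (6, 8.5) is not intersected at this z (z outside [8, 20.5]); Taking the union: only the r=4 sphere is present, so the union is just that shape — boundary = 22.89 mm; (rotated 55° about Z; rotation is an isometry so areas/perimeters/island counts are preserved). So its perimeter = 22.89 mm. Layer 98 (z = 19.6): the sphere does not reach this height (|z−center|=15.600 > r=4); the cylinder at (14.5, 8.5) does not reach this height (z outside [3, 13]); the sphere at (0.5, 2) does not reach this height (|z−center|=7.600 > r=7); the cylinder at (6, 8.5): section is a regular 16-gon, circumradius r=9 (perimeter = 2·16·9.000·sin(180°/16) = 56.19 mm); Combining (union): only the r=9 cylinder at (6, 8.5) is present, so the union is just that shape — boundary = 56.19 mm; (rotated 55° about Z; rotation is an isometry so areas/perimeters/island counts are preserved). So its perimeter = 56.19 mm. Layer 98 is larger (56.19 vs 22.89 mm).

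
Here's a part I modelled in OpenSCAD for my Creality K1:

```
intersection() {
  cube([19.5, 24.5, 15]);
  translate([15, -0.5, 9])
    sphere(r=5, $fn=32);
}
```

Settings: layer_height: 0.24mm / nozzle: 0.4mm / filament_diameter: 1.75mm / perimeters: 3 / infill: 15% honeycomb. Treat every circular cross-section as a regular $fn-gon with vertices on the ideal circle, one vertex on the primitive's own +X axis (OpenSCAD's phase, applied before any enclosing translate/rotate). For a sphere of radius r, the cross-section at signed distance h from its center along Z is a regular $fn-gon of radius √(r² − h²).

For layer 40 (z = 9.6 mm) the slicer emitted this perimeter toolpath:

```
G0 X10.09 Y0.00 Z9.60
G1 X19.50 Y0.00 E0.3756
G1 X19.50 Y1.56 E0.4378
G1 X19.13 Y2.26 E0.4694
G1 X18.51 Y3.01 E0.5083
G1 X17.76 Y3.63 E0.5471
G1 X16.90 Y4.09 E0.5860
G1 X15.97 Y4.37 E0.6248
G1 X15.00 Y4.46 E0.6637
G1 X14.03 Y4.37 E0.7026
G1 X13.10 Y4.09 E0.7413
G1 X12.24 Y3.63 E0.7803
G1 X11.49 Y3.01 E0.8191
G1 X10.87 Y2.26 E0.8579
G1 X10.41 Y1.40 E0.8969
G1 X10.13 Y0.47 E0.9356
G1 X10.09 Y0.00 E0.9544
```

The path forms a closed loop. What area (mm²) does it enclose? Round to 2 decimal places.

33.14 mm²

Apply the shoelace formula to the sequence of (X, Y) vertices; enclosed area = 33.14 mm².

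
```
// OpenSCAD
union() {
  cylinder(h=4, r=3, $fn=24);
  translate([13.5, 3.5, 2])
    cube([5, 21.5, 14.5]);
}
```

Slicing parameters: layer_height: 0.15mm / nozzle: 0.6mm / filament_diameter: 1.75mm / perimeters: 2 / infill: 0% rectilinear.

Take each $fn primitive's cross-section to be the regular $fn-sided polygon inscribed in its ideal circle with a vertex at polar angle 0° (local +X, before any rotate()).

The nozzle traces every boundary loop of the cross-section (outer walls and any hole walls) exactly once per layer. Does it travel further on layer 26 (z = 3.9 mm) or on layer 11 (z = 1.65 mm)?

Layer 26 (z = 3.9): the r=3 cylinder contributes a regular 24-gon of circumradius 3 (perimeter = 2·24·3.000·sin(180°/24) = 18.80 mm); the cube at (13.5, 3.5) is present — its section is the full 5×21.5 rectangle (perimeter 53.00 mm); Taking the union: the 2 present regions are separate (no shared area or edge), so areas and boundary lengths simply add and each stays a separate island — boundary = 71.80 mm. So its perimeter = 71.80 mm. Layer 11 (z = 1.65): the r=3 cylinder contributes a regular 24-gon of circumradius 3 (perimeter = 2·24·3.000·sin(180°/24) = 18.80 mm); the cube at (13.5, 3.5) does not reach this height (z outside [2, 16.5]); Taking the union: only the r=3 cylinder is present, so the union is just that shape — boundary = 18.80 mm. So its perimeter = 18.80 mm. Layer 26 is larger (71.80 vs 18.80 mm).

layer 26 (z = 3.9 mm)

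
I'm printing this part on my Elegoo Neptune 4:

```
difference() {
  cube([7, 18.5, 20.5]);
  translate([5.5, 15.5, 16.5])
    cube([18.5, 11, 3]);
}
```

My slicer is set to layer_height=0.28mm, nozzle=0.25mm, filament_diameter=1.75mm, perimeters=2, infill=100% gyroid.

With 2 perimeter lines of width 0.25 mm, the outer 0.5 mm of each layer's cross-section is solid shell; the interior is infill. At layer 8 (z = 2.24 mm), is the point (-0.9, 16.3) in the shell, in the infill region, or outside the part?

outside

At z = 2.24 mm: the 7×18.5 cube contributes its full rectangle; the cube at (5.5, 15.5) is not intersected at this z (z outside [16.5, 19.5]); Subtracting the remaining from the first: none of the subtracted shapes is present at this height, so the 7×18.5 cube is unchanged — 1 connected region. Overall, the cross-section is a single solid region. The nearest boundary edge runs (0.00, 18.50)→(0.00, 0.00); distance from the point to it = 0.90 mm. The point is not inside any of the regions above, so it lies outside the cross-section (0.90 mm from the nearest boundary).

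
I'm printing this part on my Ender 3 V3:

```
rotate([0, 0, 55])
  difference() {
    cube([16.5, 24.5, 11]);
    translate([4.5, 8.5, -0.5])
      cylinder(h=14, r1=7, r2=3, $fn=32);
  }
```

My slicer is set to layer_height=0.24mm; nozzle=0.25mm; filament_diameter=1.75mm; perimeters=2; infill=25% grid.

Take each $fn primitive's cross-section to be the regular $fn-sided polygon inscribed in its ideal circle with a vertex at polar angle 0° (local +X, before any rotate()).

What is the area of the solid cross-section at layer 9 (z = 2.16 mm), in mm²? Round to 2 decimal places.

At z = 2.16 mm: the cube (footprint 16.5×24.5) is included at this height (area 404.25 mm²); the cone at (4.5, 8.5) (r1=7→r2=3) has section circumradius 6.240 here — a regular 32-gon (area = (32/2)·6.240²·sin(360°/32) = 121.54 mm²); Taking the first minus the rest: starting from the 16.5×24.5 cube (404.25 mm²), the cone at (4.5, 8.5) partially overlaps it — only the 111.39 mm² overlap (of its 121.54 mm²) is removed, clipping the outline — area = 292.86 mm²; (rotated 55° about Z; rotation is an isometry so areas/perimeters/island counts are preserved). Overall, the cross-section is a single solid region. Net area = 292.86 mm².

292.86 mm²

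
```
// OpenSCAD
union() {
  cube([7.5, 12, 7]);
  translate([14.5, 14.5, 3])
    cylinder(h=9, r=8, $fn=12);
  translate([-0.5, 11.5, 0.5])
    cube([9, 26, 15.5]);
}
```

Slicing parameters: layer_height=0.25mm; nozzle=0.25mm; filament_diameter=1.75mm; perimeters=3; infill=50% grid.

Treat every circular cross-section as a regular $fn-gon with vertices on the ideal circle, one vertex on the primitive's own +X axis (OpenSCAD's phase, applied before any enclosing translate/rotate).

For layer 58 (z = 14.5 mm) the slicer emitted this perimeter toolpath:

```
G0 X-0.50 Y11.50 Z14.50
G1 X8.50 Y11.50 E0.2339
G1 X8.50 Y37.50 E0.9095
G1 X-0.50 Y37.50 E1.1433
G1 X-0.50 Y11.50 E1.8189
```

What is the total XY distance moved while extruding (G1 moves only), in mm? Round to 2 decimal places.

70.00 mm

Sum the Euclidean lengths of each G1 segment: total = 70.00 mm.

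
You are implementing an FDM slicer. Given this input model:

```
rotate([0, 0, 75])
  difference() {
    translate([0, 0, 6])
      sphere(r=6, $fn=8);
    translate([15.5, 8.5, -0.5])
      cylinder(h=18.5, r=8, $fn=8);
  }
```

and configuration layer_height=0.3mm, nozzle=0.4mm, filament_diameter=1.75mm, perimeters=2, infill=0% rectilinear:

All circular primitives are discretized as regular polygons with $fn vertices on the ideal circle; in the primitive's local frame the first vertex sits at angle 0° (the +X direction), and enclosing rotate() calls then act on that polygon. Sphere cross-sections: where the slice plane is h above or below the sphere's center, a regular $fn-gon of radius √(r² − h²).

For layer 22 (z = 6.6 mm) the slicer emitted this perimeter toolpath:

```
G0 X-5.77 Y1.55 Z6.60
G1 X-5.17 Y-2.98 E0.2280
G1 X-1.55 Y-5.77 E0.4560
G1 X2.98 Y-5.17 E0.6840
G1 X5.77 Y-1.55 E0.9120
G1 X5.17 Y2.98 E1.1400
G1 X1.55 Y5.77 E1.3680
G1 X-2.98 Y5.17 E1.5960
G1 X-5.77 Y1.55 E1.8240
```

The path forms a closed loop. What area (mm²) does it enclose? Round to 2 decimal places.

100.84 mm²

Apply the shoelace formula to the sequence of (X, Y) vertices; enclosed area = 100.84 mm².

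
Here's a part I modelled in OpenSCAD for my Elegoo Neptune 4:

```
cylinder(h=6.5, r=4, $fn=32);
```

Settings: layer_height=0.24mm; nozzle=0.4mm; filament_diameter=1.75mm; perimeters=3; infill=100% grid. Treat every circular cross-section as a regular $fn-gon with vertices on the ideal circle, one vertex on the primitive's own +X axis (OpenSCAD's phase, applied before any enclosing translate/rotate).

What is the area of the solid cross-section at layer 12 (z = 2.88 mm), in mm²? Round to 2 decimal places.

49.94 mm²

At z = 2.88 mm: the cylinder: section is a regular 32-gon, circumradius r=4 (area = (32/2)·4.000²·sin(360°/32) = 49.94 mm²). Overall, the cross-section is a single solid region. Net area = 49.94 mm².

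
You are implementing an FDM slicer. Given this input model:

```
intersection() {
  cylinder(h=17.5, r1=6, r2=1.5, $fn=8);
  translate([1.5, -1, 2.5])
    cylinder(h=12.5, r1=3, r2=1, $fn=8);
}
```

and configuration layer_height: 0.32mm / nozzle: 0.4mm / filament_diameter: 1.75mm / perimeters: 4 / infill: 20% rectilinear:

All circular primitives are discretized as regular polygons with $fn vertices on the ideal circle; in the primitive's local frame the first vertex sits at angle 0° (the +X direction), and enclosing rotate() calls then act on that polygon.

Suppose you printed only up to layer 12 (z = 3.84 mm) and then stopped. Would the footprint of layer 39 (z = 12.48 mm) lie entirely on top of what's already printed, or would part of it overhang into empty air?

entirely on top

Compare the two slices. At z = 3.84: the cone (r1=6→r2=1.5) has section circumradius 5.013 here — a regular 8-gon (area = (8/2)·5.013²·sin(360°/8) = 71.07 mm²); the cone at (1.5, -1) contributes a regular 8-gon of circumradius 2.786 (interpolated between r1=3 and r2=1 at t=0.107) (area = (8/2)·2.786²·sin(360°/8) = 21.95 mm²); Taking the intersection: the cone at (1.5, -1) lies inside the cone, so the common part is the cone at (1.5, -1) itself — area = 21.95 mm². At z = 12.48: the cone contributes a regular 8-gon of circumradius 2.791 (interpolated between r1=6 and r2=1.5 at t=0.713) (area = (8/2)·2.791²·sin(360°/8) = 22.03 mm²); the cone at (1.5, -1) contributes a regular 8-gon of circumradius 1.403 (interpolated between r1=3 and r2=1 at t=0.798) (area = (8/2)·1.403²·sin(360°/8) = 5.57 mm²); Keeping only the common overlap: the cone at (1.5, -1) partially overlaps the cone; clipping to the common part keeps 4.68 mm² — area = 4.68 mm². Checking containment: the cross-section at z = 12.48 is a subset of the cross-section at z = 3.84.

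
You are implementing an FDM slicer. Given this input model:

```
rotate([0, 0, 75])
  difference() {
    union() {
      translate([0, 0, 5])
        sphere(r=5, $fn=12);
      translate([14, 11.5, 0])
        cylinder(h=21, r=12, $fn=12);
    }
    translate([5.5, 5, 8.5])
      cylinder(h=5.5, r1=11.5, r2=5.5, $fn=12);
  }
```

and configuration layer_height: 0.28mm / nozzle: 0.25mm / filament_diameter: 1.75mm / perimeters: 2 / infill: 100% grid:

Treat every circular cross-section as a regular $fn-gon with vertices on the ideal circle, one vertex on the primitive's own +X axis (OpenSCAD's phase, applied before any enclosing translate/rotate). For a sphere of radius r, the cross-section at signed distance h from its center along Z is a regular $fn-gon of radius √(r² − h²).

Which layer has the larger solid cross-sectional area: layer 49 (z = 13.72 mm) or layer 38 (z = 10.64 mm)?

layer 49 (z = 13.72 mm)

Layer 49 (z = 13.72): the sphere is absent (|z−center|=8.720 > r=5); the r=12 cylinder at (14, 11.5) contributes a regular 12-gon of circumradius 12 (area = (12/2)·12.000²·sin(360°/12) = 432.00 mm²); Combining (union): only the r=12 cylinder at (14, 11.5) is present, so the union is just that shape — area = 432.00 mm²; the cone at (5.5, 5) contributes a regular 12-gon of circumradius 5.805 (interpolated between r1=11.5 and r2=5.5 at t=0.949) (area = (12/2)·5.805²·sin(360°/12) = 101.11 mm²); After the difference (first − rest): starting from the result so far (432.00 mm²), the cone at (5.5, 5) partially overlaps it — only the 56.83 mm² overlap (of its 101.11 mm²) is removed, clipping the outline — area = 375.17 mm²; (whole slice rotated 75° about Z — lengths, areas and connectivity unchanged). So its area = 375.17 mm². Layer 38 (z = 10.64): the sphere does not reach this height (|z−center|=5.640 > r=5); the cylinder at (14, 11.5): section is a regular 12-gon, circumradius r=12 (area = (12/2)·12.000²·sin(360°/12) = 432.00 mm²); Combining (union): only the r=12 cylinder at (14, 11.5) is present, so the union is just that shape — area = 432.00 mm²; the cone at (5.5, 5): at t=0.389 of its height the radius interpolates to r₁+(r₂−r₁)t = 9.165, giving a regular 12-gon of that circumradius (area = (12/2)·9.165²·sin(360°/12) = 252.02 mm²); Taking the first minus the rest: starting from that combined region (432.00 mm²), the cone at (5.5, 5) partially overlaps it — only the 122.54 mm² overlap (of its 252.02 mm²) is removed, clipping the outline — area = 309.46 mm²; (rotated 75° about Z; rotation is an isometry so areas/perimeters/island counts are preserved). So its area = 309.46 mm². Layer 49 is larger (375.17 vs 309.46 mm²).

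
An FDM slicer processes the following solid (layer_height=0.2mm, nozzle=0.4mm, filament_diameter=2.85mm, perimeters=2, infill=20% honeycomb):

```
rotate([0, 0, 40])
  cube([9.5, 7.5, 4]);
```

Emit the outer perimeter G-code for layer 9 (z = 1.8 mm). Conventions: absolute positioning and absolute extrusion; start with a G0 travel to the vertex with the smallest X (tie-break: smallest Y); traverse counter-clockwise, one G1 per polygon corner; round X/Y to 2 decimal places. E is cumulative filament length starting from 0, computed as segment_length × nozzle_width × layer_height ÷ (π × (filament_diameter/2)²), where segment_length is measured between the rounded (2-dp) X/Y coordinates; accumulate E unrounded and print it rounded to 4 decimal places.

G0 X-4.82 Y5.75 Z1.80
G1 X0.00 Y0.00 E0.0941
G1 X7.28 Y6.11 E0.2133
G1 X2.46 Y11.85 E0.3073
G1 X-4.82 Y5.75 E0.4264

At z = 1.8 mm: the cube (footprint 9.5×7.5) is included at this height; (whole slice rotated 40° about Z — lengths, areas and connectivity unchanged). The outline is a single polygon with 4 vertices. Extrusion per mm of travel: 0.4 × 0.2 / (π × 1.425²) = 0.012540. Accumulating E over each segment gives final E = 0.4264.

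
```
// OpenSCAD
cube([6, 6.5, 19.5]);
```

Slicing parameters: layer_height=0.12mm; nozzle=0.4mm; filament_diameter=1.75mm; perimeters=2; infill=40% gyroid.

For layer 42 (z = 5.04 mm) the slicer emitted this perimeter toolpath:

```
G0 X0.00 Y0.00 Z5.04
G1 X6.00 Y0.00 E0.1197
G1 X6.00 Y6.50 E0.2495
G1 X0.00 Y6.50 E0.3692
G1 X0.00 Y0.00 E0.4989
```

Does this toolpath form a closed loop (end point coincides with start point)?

Start point (G0): (0.00, 0.00). End point (last G1): the path returns to the start — closed.

yes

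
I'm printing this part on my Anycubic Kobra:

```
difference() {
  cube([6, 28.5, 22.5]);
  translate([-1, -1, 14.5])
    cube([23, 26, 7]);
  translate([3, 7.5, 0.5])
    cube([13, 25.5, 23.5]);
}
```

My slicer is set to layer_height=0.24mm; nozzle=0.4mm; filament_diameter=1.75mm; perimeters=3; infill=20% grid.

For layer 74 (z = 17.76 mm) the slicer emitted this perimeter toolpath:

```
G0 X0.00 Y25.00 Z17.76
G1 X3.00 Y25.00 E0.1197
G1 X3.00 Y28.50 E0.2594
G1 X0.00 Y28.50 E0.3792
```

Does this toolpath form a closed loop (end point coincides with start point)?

no

Start point (G0): (0.00, 25.00). End point (last G1): the path does not return to the start — open.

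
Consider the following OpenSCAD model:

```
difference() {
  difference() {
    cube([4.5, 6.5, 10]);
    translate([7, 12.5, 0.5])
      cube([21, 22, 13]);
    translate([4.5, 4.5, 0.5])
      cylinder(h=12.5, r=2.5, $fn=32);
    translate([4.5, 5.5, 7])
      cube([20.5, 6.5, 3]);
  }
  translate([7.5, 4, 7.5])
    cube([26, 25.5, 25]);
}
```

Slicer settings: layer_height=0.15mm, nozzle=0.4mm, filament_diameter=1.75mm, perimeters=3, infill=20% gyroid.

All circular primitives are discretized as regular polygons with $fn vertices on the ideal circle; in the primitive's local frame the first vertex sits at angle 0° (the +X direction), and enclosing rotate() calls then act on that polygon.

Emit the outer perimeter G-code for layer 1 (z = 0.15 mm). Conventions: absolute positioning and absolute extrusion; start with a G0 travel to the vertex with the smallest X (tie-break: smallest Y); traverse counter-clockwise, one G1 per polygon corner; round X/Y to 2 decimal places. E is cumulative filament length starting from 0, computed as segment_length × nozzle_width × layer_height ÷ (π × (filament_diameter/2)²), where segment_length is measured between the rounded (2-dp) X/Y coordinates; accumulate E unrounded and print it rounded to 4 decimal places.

G0 X0.00 Y0.00 Z0.15
G1 X4.50 Y0.00 E0.1123
G1 X4.50 Y6.50 E0.2744
G1 X0.00 Y6.50 E0.3866
G1 X0.00 Y0.00 E0.5488

At z = 0.15 mm: the cube is present — its section is the full 4.5×6.5 rectangle; the cube at (7, 12.5) is absent (z outside [0.5, 13.5]); the cylinder at (4.5, 4.5) is absent (z outside [0.5, 13]); the cube at (4.5, 5.5) is absent (z outside [7, 10]); After the difference (first − rest): none of the subtracted shapes is present at this height, so the 4.5×6.5 cube is unchanged — 1 connected region; the cube at (7.5, 4) is not intersected at this z (z outside [7.5, 32.5]); After the difference (first − rest): none of the subtracted shapes is present at this height, so that combined region is unchanged — 1 connected region. The outline is a single polygon with 4 vertices. Extrusion per mm of travel: 0.4 × 0.15 / (π × 0.875²) = 0.024945. Accumulating E over each segment gives final E = 0.5488.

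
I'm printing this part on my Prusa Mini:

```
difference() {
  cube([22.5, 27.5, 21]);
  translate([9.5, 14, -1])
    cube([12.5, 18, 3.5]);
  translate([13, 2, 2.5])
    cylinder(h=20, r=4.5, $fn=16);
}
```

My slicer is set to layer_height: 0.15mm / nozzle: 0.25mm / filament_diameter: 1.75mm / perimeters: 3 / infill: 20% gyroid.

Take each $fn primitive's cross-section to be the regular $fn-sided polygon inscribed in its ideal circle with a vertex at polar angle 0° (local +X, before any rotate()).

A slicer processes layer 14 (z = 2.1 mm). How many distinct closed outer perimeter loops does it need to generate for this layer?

At z = 2.1 mm: the 22.5×27.5 cube contributes its full rectangle; the 12.5×18 cube at (9.5, 14) contributes its full rectangle; the cylinder at (13, 2) does not reach this height (z outside [2.5, 22.5]); Subtracting the remaining from the first: starting from the 22.5×27.5 cube, the 12.5×18 cube at (9.5, 14) partially overlaps it — only the 168.75 mm² overlap (of its 225.00 mm²) is removed, clipping the outline — 1 connected region. The result has 1 disconnected region.

1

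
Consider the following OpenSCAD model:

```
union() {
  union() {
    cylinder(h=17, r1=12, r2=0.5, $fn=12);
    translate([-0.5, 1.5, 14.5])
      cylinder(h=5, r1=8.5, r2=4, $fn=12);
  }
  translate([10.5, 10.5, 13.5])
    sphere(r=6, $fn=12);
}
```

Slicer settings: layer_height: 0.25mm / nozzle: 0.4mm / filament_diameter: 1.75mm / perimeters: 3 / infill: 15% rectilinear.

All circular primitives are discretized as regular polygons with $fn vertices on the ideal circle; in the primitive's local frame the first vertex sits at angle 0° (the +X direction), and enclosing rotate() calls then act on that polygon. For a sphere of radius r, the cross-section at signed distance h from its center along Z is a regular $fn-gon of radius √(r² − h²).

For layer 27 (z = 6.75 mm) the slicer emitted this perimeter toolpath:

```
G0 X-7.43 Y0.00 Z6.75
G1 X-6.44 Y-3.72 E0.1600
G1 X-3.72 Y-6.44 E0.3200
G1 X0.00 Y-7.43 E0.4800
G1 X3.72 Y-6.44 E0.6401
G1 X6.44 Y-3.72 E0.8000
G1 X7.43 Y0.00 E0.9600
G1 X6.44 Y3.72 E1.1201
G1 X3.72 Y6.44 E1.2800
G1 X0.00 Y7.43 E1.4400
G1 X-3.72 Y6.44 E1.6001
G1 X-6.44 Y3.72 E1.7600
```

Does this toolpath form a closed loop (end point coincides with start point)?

no

Start point (G0): (-7.43, 0.00). End point (last G1): the path does not return to the start — open.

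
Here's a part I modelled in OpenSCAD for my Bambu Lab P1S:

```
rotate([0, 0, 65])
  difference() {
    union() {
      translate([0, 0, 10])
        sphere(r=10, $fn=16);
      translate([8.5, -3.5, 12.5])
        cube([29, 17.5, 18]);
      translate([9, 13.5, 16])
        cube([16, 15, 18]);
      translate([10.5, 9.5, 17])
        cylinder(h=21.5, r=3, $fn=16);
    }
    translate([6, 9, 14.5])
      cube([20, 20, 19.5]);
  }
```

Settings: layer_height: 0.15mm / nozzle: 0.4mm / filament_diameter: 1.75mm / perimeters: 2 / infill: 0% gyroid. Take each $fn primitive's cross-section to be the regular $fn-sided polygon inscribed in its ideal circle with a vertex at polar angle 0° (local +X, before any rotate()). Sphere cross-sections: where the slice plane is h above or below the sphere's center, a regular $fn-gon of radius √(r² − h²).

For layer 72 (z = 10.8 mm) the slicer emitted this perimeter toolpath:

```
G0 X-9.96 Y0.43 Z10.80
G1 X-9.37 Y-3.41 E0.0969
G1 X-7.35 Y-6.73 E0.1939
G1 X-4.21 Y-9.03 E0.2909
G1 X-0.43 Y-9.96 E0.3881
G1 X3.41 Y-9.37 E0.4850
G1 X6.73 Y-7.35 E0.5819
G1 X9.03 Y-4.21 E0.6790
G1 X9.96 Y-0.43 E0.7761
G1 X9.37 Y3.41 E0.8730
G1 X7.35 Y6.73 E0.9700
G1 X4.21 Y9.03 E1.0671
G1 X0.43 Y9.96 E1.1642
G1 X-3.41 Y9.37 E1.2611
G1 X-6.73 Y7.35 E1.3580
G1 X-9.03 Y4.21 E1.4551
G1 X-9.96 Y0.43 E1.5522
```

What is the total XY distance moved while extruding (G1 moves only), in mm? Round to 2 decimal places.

Sum the Euclidean lengths of each G1 segment: total = 62.23 mm.

62.23 mm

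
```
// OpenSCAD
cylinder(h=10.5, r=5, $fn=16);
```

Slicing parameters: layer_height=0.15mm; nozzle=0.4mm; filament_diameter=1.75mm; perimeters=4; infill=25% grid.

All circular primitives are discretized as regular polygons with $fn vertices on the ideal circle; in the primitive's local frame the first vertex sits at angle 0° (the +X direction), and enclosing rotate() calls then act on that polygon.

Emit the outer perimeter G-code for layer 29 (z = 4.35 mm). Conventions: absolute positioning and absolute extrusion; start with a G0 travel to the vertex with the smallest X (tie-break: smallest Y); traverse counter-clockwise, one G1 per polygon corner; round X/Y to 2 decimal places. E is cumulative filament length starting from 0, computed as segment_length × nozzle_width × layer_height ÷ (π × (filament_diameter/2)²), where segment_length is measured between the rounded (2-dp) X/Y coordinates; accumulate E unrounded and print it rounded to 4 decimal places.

G0 X-5.00 Y0.00 Z4.35
G1 X-4.62 Y-1.91 E0.0486
G1 X-3.54 Y-3.54 E0.0974
G1 X-1.91 Y-4.62 E0.1461
G1 X0.00 Y-5.00 E0.1947
G1 X1.91 Y-4.62 E0.2433
G1 X3.54 Y-3.54 E0.2921
G1 X4.62 Y-1.91 E0.3408
G1 X5.00 Y0.00 E0.3894
G1 X4.62 Y1.91 E0.4380
G1 X3.54 Y3.54 E0.4868
G1 X1.91 Y4.62 E0.5355
G1 X0.00 Y5.00 E0.5841
G1 X-1.91 Y4.62 E0.6327
G1 X-3.54 Y3.54 E0.6815
G1 X-4.62 Y1.91 E0.7303
G1 X-5.00 Y0.00 E0.7788

At z = 4.35 mm: the r=5 cylinder contributes a regular 16-gon of circumradius 5. The outline is a single polygon with 16 vertices. Extrusion per mm of travel: 0.4 × 0.15 / (π × 0.875²) = 0.024945. Accumulating E over each segment gives final E = 0.7788.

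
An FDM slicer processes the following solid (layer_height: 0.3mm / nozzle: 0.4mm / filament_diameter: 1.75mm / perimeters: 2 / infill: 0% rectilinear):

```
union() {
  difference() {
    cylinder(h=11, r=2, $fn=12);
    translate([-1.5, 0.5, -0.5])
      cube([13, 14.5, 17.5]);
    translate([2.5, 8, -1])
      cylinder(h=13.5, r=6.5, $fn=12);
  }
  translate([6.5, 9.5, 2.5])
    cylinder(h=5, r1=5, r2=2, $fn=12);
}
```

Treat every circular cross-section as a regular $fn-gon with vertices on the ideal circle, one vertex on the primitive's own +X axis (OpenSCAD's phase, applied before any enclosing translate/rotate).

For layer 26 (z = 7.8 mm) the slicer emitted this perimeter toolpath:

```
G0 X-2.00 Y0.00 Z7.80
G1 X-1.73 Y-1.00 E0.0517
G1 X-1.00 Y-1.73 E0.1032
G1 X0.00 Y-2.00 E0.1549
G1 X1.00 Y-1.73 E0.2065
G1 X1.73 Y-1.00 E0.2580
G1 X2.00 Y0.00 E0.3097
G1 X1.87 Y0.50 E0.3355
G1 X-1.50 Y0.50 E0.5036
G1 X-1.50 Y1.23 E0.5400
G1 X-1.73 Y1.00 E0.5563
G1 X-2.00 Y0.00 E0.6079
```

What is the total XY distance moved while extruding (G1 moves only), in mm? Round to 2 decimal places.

Sum the Euclidean lengths of each G1 segment: total = 12.19 mm.

12.19 mm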